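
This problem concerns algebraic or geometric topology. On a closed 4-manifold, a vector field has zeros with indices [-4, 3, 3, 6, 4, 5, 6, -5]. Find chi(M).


Poincare-Hopf: chi(M) = sum of indices of zeros.
chi = (-4) + (3) + (3) + (6) + (4) + (5) + (6) + (-5) = 18

18


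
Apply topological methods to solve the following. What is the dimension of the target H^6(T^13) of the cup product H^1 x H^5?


Cup product: H^p x H^q -> H^{p+q}; here p+q = 1+5 = 6.
rank H^k(T^n) = C(n,k).
C(13,6) = 1716

1716


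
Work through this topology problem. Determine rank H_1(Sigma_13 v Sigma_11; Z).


For a wedge: H_1(A v B) = H_1(A) + H_1(B).
b_1(Sigma_13) = 26, b_1(Sigma_11) = 22.
b_1 = 26 + 22 = 48

48


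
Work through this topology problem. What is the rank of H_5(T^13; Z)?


By the Kunneth formula, b_k(T^n) = C(n,k).
b_5(T^13) = C(13,5).
C(13,5) = 13!/(5!*8!) = 1287

1287


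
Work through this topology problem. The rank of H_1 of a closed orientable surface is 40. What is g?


For a closed orientable surface: b_1 = 2g.
40 = 2g
g = 40 / 2 = 20

20


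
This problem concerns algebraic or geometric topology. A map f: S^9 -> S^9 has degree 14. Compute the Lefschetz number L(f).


On S^9: L(f) = tr(f_0*) + (-1)^9 tr(f_9*) = 1 + (-1)^9 * deg(f).
L(f) = 1 + (-1)^9 * 14 = 1 + -14 = -13

-13


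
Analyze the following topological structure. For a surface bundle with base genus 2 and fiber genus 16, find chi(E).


For a fiber bundle F -> E -> B (with CW structure): chi(E) = chi(B) * chi(F).
chi(Sigma_2) = -2, chi(Sigma_16) = -30.
chi(E) = (-2) * (-30) = 60

60


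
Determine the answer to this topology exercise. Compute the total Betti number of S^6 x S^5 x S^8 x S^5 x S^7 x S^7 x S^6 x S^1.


Total Betti number is multiplicative under products.
Each S^d (d>=1) has total Betti number 2.
There are 8 sphere factors.
Total = 2^8 = 256

256


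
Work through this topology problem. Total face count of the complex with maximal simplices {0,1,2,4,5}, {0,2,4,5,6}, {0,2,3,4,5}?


Each maximal simplex on m vertices has 2^m - 1 nonempty faces.
Take the union (dedupe shared faces).
Total distinct faces = 63

63


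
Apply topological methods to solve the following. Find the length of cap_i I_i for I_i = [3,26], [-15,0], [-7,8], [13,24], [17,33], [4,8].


Intersection = [max(a_i), min(b_i)] = [17, 0].
Since 17 > 0, the intersection is empty.
Length = 0

0


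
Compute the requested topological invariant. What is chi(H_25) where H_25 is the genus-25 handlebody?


A genus-g handlebody deformation retracts to a wedge of g circles.
chi(vee_g S^1) = 1 - g.
chi(H_25) = 1 - 25 = -24

-24


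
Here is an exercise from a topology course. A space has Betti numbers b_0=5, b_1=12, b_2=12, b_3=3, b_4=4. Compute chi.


chi = sum_k (-1)^k b_k.
= (5) + (-12) + (12) + (-3) + (4)
= 6

6


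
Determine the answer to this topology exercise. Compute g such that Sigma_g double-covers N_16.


chi(N_16) = 2 - 16 = -14.
Double cover: chi(Sigma_g) = 2 * chi(N_16) = 2*(-14) = -28.
2 - 2g = -28, so g = (2 - (-28))/2 = 30/2 = 15

15


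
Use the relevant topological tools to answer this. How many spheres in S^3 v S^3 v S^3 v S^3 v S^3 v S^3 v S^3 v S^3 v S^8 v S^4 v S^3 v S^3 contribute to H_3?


For a wedge of spheres, H_k (k>0) is free on one generator per sphere of dimension k.
Spheres of dimension 3: count = 10.
b_3 = 10

10


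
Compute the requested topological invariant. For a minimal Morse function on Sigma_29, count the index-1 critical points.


A perfect Morse function has m_k = b_k.
For Sigma_29: b_0=1, b_1=2g=58, b_2=1.
Saddles m_1 = 2g = 58

58


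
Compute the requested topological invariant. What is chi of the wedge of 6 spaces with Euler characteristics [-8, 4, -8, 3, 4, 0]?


chi(A v B) = chi(A) + chi(B) - 1 (one point identified).
For 6 spaces: chi = (sum chi_i) - (6 - 1).
sum = -5; chi = -5 - 5 = -10

-10


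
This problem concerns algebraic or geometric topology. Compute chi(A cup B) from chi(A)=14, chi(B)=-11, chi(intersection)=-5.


chi(A cup B) = chi(A) + chi(B) - chi(A cap B)
= 14 + (-11) - (-5)
= 8

8


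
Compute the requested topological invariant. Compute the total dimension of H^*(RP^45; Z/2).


H^k(RP^45; Z/2) = Z/2 for each 0 <= k <= 45.
Total dimension = 45 + 1 = 46

46


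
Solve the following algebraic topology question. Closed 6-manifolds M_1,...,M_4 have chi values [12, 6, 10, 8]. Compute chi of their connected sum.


For n-manifolds: chi(A#B) = chi(A) + chi(B) - chi(S^6).
chi(S^6) = 1 + (-1)^6 = 2.
chi(#) = (sum chi_i) - (4-1)*chi(S^6) = 36 - 3*2 = 30

30


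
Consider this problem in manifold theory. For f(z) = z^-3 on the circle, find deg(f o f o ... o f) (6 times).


deg(f) = -3. Degree is multiplicative: deg(f^6) = (deg f)^6.
deg(f^6) = (-3)^6 = 729

729


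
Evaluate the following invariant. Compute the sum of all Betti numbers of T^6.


b_k(T^6) = C(6,k), so the sum over k is sum_k C(6,k) = 2^6.
Total = 2^6 = 64

64


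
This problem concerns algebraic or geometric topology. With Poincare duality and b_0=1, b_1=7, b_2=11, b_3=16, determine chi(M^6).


By Poincare duality b_k = b_{6-k}, so full Betti numbers: b_0=1, b_1=7, b_2=11, b_3=16, b_4=11, b_5=7, b_6=1.
chi = sum (-1)^k b_k = -6

-6


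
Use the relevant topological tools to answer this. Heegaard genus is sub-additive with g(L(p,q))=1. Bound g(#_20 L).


Heegaard genus satisfies g(A#B) <= g(A) + g(B).
Each lens space has g = 1.
Upper bound: 20 * 1 = 20

20


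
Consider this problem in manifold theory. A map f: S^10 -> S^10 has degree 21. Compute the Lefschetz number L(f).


On S^10: L(f) = tr(f_0*) + (-1)^10 tr(f_10*) = 1 + (-1)^10 * deg(f).
L(f) = 1 + (-1)^10 * 21 = 1 + 21 = 22

22


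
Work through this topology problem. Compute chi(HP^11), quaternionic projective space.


HP^11 has one cell in each dimension 0, 4, ..., 4*11 (11+1 cells, all even-dim).
chi = 11 + 1 = 12

12


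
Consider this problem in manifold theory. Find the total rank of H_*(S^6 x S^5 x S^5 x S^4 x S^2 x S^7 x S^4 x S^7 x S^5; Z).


Total Betti number is multiplicative under products.
Each S^d (d>=1) has total Betti number 2.
There are 9 sphere factors.
Total = 2^9 = 512

512


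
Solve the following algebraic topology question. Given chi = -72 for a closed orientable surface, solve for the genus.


chi = 2 - 2g for closed orientable surfaces.
-72 = 2 - 2g
2g = 2 - (-72) = 74
g = 37

37


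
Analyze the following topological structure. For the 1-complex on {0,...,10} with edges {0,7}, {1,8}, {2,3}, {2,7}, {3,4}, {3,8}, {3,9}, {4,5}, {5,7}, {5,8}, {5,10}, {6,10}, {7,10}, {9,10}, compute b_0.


Run DFS/union-find over 11 vertices.
V = 11, E = 14.
Number of components = 1

1


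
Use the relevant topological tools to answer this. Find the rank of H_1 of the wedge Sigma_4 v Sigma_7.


For a wedge: H_1(A v B) = H_1(A) + H_1(B).
b_1(Sigma_4) = 8, b_1(Sigma_7) = 14.
b_1 = 8 + 14 = 22

22


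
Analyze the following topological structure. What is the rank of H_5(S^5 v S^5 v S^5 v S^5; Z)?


For a wedge of spheres, H_k (k>0) is free on one generator per sphere of dimension k.
Spheres of dimension 5: count = 4.
b_5 = 4

4


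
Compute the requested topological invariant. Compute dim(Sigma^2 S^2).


Each suspension raises dimension by 1: Sigma S^n = S^{n+1}.
Sigma^2 S^2 = S^{2+2} = S^4

4


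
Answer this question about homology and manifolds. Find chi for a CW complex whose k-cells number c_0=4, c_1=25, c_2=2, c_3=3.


chi = sum_k (-1)^k c_k.
= (-1)^0*4 + (-1)^1*25 + (-1)^2*2 + (-1)^3*3
= (4) + (-25) + (2) + (-3)
= -22

-22


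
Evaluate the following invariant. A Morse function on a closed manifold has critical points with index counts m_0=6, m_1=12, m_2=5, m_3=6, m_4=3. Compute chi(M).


Morse theory: chi(M) = sum_k (-1)^k m_k where m_k = #(index-k critical points).
= (6) + (-12) + (5) + (-6) + (3) = -4

-4


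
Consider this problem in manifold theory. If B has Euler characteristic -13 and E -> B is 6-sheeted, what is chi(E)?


For a finite covering: chi(E) = (number of sheets) * chi(B).
chi(E) = 6 * (-13) = -78

-78


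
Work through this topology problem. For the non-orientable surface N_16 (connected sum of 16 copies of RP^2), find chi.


For a non-orientable closed surface with k crosscaps: chi = 2 - k.
Here k = 16.
chi = 2 - 16 = -14

-14


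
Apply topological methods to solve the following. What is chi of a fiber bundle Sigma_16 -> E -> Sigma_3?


For a fiber bundle F -> E -> B (with CW structure): chi(E) = chi(B) * chi(F).
chi(Sigma_3) = -4, chi(Sigma_16) = -30.
chi(E) = (-4) * (-30) = 120

120


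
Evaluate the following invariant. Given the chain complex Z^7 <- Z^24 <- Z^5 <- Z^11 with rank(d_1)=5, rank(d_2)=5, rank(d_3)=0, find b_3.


rank H_k = rank(ker d_k) - rank(im d_{k+1}).
rank(ker d_3) = rank(C_3) - rank(d_3) = 11 - 0 = 11.
rank(im d_{3+1}) = 0.
rank H_3 = 11 - 0 = 11

11


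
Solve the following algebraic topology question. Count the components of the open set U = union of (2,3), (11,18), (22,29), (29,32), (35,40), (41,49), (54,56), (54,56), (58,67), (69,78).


Sort and merge overlapping open intervals.
Merged: (2,3), (11,18), (22,29), (29,32), (35,40), (41,49), (54,56), (58,67), (69,78).
Number of components = 9

9


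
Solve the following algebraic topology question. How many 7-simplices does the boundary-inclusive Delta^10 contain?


Delta^10 has 10+1 vertices. A 7-face is a choice of 7+1 vertices.
f_7 = C(10+1, 7+1) = C(11,8) = 165

165


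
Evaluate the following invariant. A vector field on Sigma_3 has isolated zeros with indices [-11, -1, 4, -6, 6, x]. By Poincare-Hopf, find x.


Poincare-Hopf: sum of indices = chi(M).
chi(Sigma_3) = 2 - 2*3 = -4.
Sum of known indices = -8.
x = chi - (sum known) = -4 - (-8) = 4

4


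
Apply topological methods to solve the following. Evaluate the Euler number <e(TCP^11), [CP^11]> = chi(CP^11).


For any closed oriented manifold, <e(TM),[M]> = chi(M).
chi(CP^11) = 11+1 = 12

12


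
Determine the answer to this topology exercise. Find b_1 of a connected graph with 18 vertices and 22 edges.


For a connected graph: rank(pi_1) = b_1 = E - V + 1 = 1 - chi.
chi = V - E = 18 - 22 = -4.
rank = 1 - (-4) = 22 - 18 + 1 = 5

5


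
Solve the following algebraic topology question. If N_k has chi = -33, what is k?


chi = 2 - k for closed non-orientable surfaces with k crosscaps.
-33 = 2 - k
k = 2 - (-33) = 35

35


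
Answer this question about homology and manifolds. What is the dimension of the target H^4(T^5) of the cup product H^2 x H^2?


Cup product: H^p x H^q -> H^{p+q}; here p+q = 2+2 = 4.
rank H^k(T^n) = C(n,k).
C(5,4) = 5

5


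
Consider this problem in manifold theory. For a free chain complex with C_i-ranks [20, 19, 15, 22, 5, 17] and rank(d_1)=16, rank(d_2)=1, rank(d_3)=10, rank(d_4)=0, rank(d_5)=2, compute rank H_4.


rank H_k = rank(ker d_k) - rank(im d_{k+1}).
rank(ker d_4) = rank(C_4) - rank(d_4) = 5 - 0 = 5.
rank(im d_{4+1}) = 2.
rank H_4 = 5 - 2 = 3

3


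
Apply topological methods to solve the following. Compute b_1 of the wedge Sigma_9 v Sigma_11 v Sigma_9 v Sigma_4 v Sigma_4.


For a wedge X v Y: reduced H_k(X v Y) = H_k(X) + H_k(Y).
Each Sigma_g contributes b_1 = 2g.
b_1 = 18 + 22 + 18 + 8 + 8 = 74

74


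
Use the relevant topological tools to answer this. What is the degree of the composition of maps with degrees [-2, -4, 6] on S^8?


Degree is multiplicative: deg(composition) = product of degrees.
= (-2) * (-4) * (6) = 48

48


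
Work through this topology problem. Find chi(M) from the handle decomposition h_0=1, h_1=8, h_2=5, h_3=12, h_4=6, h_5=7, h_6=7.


Handles of index k contribute (-1)^k to chi (same as CW cells).
chi = (1) + (-8) + (5) + (-12) + (6) + (-7) + (7) = -8

-8


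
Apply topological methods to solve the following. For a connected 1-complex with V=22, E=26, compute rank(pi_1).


For a connected graph: rank(pi_1) = b_1 = E - V + 1 = 1 - chi.
chi = V - E = 22 - 26 = -4.
rank = 1 - (-4) = 26 - 22 + 1 = 5

5


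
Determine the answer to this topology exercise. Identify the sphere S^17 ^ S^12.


S^m ^ S^n = S^{m+n}.
k = 17 + 12 = 29

29


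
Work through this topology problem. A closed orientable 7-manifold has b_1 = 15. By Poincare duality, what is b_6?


Poincare duality for closed orientable n-manifolds: b_k = b_{n-k}.
Here n = 7, so b_6 = b_1 = 15

15


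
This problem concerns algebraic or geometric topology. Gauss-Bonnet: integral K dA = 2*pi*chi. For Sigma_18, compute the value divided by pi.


Gauss-Bonnet: integral K dA = 2*pi*chi(M).
chi(Sigma_18) = 2 - 2*18 = -34.
(integral K dA)/pi = 2*chi = 2*(-34) = -68

-68


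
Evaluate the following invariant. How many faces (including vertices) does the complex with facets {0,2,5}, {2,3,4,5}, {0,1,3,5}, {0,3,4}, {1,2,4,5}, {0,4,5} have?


Each maximal simplex on m vertices has 2^m - 1 nonempty faces.
Take the union (dedupe shared faces).
Total distinct faces = 38

38


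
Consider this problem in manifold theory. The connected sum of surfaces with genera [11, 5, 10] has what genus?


Genus is additive under connected sum of orientable surfaces.
g = 11 + 5 + 10 = 26

26


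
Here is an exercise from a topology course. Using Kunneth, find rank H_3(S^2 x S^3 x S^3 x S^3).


Each S^d has Poincare polynomial 1 + t^d.
The product S^2 x S^3 x S^3 x S^3 has Poincare polynomial prod(1+t^d_i).
Expanding: b_0=1, b_2=1, b_3=3, b_5=3, b_6=3, b_8=3, b_9=1, b_11=1.
b_3 = 3

3


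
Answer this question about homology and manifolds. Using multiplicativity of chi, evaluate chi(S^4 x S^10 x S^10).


chi is multiplicative: chi(X x Y) = chi(X) chi(Y).
Each even-dim sphere has chi = 2. There are 3 factors.
chi = 2^3 = 8

8


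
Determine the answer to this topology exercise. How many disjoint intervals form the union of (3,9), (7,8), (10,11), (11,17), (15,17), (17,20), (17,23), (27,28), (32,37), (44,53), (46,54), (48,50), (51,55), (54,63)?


Sort and merge overlapping open intervals.
Merged: (3,9), (10,11), (11,17), (17,23), (27,28), (32,37), (44,63).
Number of components = 7

7


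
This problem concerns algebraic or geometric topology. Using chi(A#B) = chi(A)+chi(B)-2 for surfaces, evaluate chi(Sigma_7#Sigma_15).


chi(Sigma_7) = 2 - 2*7 = -12
chi(Sigma_15) = 2 - 2*15 = -28
For surfaces: chi(A#B) = chi(A) + chi(B) - 2.
chi = -12 + -28 - 2 = -42

-42


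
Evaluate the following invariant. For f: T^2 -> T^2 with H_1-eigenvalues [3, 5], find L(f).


For a torus self-map: L(f) = det(I - A) where A acts on H_1.
L(f) = (1-3) * (1-5) = -2 * -4 = 8

8


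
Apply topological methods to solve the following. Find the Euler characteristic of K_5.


K_5: V = 5, E = C(5,2) = 10.
chi = V - E = 5 - 10 = -5

-5


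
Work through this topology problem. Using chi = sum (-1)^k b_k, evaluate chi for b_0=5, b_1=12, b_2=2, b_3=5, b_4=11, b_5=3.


chi = sum_k (-1)^k b_k.
= (5) + (-12) + (2) + (-5) + (11) + (-3)
= -2

-2


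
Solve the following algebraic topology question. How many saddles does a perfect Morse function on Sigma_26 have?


A perfect Morse function has m_k = b_k.
For Sigma_26: b_0=1, b_1=2g=52, b_2=1.
Saddles m_1 = 2g = 52

52


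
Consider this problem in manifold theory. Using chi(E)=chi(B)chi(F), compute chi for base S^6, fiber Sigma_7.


chi(S^6) = 2 (n even), chi(Sigma_7) = 2 - 2*7 = -12.
chi(E) = 2 * (-12) = -24

-24


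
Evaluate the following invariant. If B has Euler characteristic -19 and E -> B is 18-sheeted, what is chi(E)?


For a finite covering: chi(E) = (number of sheets) * chi(B).
chi(E) = 18 * (-19) = -342

-342


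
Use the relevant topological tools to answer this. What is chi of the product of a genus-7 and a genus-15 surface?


chi(Sigma_7) = 2 - 2*7 = -12
chi(Sigma_15) = 2 - 2*15 = -28
chi(product) = (-12) * (-28) = 336

336


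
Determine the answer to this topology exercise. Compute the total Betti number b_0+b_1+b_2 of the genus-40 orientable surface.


For Sigma_40: b_0 = 1, b_1 = 2g = 80, b_2 = 1.
Total = 1 + 80 + 1 = 82

82


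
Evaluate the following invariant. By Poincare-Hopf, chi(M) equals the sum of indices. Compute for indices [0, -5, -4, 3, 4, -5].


Poincare-Hopf: chi(M) = sum of indices of zeros.
chi = (0) + (-5) + (-4) + (3) + (4) + (-5) = -7

-7


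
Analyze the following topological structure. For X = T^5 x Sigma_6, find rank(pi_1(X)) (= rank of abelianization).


pi_1(A x B) = pi_1(A) x pi_1(B); rank of abelianization = b_1.
b_1(T^5) = 5, b_1(Sigma_6) = 2*6 = 12.
b_1(product) = 5 + 12 = 17

17


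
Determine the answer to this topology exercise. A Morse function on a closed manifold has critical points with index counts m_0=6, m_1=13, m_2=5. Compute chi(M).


Morse theory: chi(M) = sum_k (-1)^k m_k where m_k = #(index-k critical points).
= (6) + (-13) + (5) = -2

-2


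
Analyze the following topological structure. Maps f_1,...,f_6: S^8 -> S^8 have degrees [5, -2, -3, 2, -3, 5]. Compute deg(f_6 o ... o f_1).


Degree is multiplicative: deg(composition) = product of degrees.
= (5) * (-2) * (-3) * (2) * (-3) * (5) = -900

-900


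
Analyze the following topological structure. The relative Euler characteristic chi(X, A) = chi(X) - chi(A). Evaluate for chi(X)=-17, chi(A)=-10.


Relative Euler characteristic: chi(X, A) = chi(X) - chi(A).
= -17 - (-10) = -7

-7


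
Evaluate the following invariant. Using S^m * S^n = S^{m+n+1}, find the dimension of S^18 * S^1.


Join of spheres: S^m * S^n = S^{m+n+1}.
dim = 18 + 1 + 1 = 20

20


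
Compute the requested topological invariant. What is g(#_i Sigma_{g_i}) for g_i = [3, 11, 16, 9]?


Genus is additive under connected sum of orientable surfaces.
g = 3 + 11 + 16 + 9 = 39

39


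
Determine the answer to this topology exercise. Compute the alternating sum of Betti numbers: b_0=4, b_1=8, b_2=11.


chi = sum_k (-1)^k b_k.
= (4) + (-8) + (11)
= 7

7


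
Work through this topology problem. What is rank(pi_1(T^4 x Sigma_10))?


pi_1(A x B) = pi_1(A) x pi_1(B); rank of abelianization = b_1.
b_1(T^4) = 4, b_1(Sigma_10) = 2*10 = 20.
b_1(product) = 4 + 20 = 24

24


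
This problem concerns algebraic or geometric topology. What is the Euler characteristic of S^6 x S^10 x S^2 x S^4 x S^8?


chi is multiplicative: chi(X x Y) = chi(X) chi(Y).
Each even-dim sphere has chi = 2. There are 5 factors.
chi = 2^5 = 32

32


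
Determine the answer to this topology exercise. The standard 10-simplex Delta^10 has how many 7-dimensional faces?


Delta^10 has 10+1 vertices. A 7-face is a choice of 7+1 vertices.
f_7 = C(10+1, 7+1) = C(11,8) = 165

165


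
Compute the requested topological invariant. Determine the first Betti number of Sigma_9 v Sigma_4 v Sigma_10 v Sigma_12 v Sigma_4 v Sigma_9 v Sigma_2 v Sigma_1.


For a wedge X v Y: reduced H_k(X v Y) = H_k(X) + H_k(Y).
Each Sigma_g contributes b_1 = 2g.
b_1 = 18 + 8 + 20 + 24 + 8 + 18 + 4 + 2 = 102

102


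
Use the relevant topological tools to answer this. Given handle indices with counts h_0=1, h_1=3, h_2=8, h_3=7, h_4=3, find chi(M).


Handles of index k contribute (-1)^k to chi (same as CW cells).
chi = (1) + (-3) + (8) + (-7) + (3) = 2

2


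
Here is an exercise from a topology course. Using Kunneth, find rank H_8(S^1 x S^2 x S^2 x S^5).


Each S^d has Poincare polynomial 1 + t^d.
The product S^1 x S^2 x S^2 x S^5 has Poincare polynomial prod(1+t^d_i).
Expanding: b_0=1, b_1=1, b_2=2, b_3=2, b_4=1, b_5=2, b_6=1, b_7=2, b_8=2, b_9=1, b_10=1.
b_8 = 2

2


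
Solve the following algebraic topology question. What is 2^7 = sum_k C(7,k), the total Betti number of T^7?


b_k(T^7) = C(7,k), so the sum over k is sum_k C(7,k) = 2^7.
Total = 2^7 = 128

128


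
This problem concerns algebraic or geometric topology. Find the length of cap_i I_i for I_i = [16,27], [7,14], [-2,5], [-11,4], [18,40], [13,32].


Intersection = [max(a_i), min(b_i)] = [18, 4].
Since 18 > 4, the intersection is empty.
Length = 0

0


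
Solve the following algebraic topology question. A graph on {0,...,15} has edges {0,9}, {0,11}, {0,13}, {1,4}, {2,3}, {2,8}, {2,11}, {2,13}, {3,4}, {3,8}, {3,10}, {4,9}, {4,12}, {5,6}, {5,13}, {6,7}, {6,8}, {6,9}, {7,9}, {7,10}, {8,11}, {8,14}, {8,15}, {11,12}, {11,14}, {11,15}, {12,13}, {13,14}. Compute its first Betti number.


b_1 = E - V + (number of components).
E = 28, V = 16, components = 1.
b_1 = 28 - 16 + 1 = 13

13


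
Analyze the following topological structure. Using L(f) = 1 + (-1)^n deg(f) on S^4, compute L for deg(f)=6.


On S^4: L(f) = tr(f_0*) + (-1)^4 tr(f_4*) = 1 + (-1)^4 * deg(f).
L(f) = 1 + (-1)^4 * 6 = 1 + 6 = 7

7


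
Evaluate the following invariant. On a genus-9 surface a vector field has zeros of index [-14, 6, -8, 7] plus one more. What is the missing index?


Poincare-Hopf: sum of indices = chi(M).
chi(Sigma_9) = 2 - 2*9 = -16.
Sum of known indices = -9.
x = chi - (sum known) = -16 - (-9) = -7

-7


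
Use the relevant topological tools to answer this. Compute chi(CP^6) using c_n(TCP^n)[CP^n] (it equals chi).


For any closed oriented manifold, <e(TM),[M]> = chi(M).
chi(CP^6) = 6+1 = 7

7


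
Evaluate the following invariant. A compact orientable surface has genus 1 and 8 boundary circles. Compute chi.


For a compact orientable surface with genus g and b boundary components: chi = 2 - 2g - b.
chi = 2 - 2*1 - 8 = 2 - 2 - 8 = -8

-8


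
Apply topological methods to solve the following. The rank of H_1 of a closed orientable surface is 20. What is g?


For a closed orientable surface: b_1 = 2g.
20 = 2g
g = 20 / 2 = 10

10


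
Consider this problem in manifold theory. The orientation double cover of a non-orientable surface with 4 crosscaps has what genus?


chi(N_4) = 2 - 4 = -2.
Double cover: chi(Sigma_g) = 2 * chi(N_4) = 2*(-2) = -4.
2 - 2g = -4, so g = (2 - (-4))/2 = 6/2 = 3

3


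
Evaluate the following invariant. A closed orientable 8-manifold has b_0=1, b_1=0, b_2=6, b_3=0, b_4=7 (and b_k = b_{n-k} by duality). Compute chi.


By Poincare duality b_k = b_{8-k}, so full Betti numbers: b_0=1, b_1=0, b_2=6, b_3=0, b_4=7, b_5=0, b_6=6, b_7=0, b_8=1.
chi = sum (-1)^k b_k = 21

21


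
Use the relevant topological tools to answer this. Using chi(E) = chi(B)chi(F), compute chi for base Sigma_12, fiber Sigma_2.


For a fiber bundle F -> E -> B (with CW structure): chi(E) = chi(B) * chi(F).
chi(Sigma_12) = -22, chi(Sigma_2) = -2.
chi(E) = (-22) * (-2) = 44

44


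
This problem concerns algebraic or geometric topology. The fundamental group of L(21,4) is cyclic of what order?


pi_1(L(p,q)) = Z/pZ for any q coprime to p.
|pi_1(L(21,4))| = 21

21


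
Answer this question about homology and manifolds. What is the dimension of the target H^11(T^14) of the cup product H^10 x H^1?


Cup product: H^p x H^q -> H^{p+q}; here p+q = 10+1 = 11.
rank H^k(T^n) = C(n,k).
C(14,11) = 364

364


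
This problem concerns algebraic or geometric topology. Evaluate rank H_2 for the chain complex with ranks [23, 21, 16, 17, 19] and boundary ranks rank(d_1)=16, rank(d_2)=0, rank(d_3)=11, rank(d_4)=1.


rank H_k = rank(ker d_k) - rank(im d_{k+1}).
rank(ker d_2) = rank(C_2) - rank(d_2) = 16 - 0 = 16.
rank(im d_{2+1}) = 11.
rank H_2 = 16 - 11 = 5

5


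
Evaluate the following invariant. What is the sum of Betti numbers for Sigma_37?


For Sigma_37: b_0 = 1, b_1 = 2g = 74, b_2 = 1.
Total = 1 + 74 + 1 = 76

76


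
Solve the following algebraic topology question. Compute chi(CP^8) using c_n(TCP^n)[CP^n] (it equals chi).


For any closed oriented manifold, <e(TM),[M]> = chi(M).
chi(CP^8) = 8+1 = 9

9


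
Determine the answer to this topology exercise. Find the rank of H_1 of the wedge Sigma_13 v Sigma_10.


For a wedge: H_1(A v B) = H_1(A) + H_1(B).
b_1(Sigma_13) = 26, b_1(Sigma_10) = 20.
b_1 = 26 + 20 = 46

46


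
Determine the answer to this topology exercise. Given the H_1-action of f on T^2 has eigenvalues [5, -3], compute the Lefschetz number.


For a torus self-map: L(f) = det(I - A) where A acts on H_1.
L(f) = (1-5) * (1--3) = -4 * 4 = -16

-16


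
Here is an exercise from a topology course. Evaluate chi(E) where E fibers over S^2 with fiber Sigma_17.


chi(S^2) = 2 (n even), chi(Sigma_17) = 2 - 2*17 = -32.
chi(E) = 2 * (-32) = -64

-64


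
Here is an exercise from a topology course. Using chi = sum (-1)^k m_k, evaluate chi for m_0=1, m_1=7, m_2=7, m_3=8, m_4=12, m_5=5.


Morse theory: chi(M) = sum_k (-1)^k m_k where m_k = #(index-k critical points).
= (1) + (-7) + (7) + (-8) + (12) + (-5) = 0

0


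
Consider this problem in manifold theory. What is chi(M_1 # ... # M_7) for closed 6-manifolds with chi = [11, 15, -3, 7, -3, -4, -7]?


For n-manifolds: chi(A#B) = chi(A) + chi(B) - chi(S^6).
chi(S^6) = 1 + (-1)^6 = 2.
chi(#) = (sum chi_i) - (7-1)*chi(S^6) = 16 - 6*2 = 4

4


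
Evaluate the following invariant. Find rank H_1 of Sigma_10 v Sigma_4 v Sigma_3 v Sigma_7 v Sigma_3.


For a wedge X v Y: reduced H_k(X v Y) = H_k(X) + H_k(Y).
Each Sigma_g contributes b_1 = 2g.
b_1 = 20 + 8 + 6 + 14 + 6 = 54

54


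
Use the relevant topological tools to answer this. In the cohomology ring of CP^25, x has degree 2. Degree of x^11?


|x| = 2 in H^*(CP^n).
|x^11| = 11 * |x| = 11 * 2 = 22

22


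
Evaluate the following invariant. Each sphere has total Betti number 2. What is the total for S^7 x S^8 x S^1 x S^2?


Total Betti number is multiplicative under products.
Each S^d (d>=1) has total Betti number 2.
There are 4 sphere factors.
Total = 2^4 = 16

16


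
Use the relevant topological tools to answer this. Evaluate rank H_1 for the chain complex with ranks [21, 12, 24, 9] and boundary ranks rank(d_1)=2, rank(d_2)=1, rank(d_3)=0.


rank H_k = rank(ker d_k) - rank(im d_{k+1}).
rank(ker d_1) = rank(C_1) - rank(d_1) = 12 - 2 = 10.
rank(im d_{1+1}) = 1.
rank H_1 = 10 - 1 = 9

9


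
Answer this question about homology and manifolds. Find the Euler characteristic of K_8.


K_8: V = 8, E = C(8,2) = 28.
chi = V - E = 8 - 28 = -20

-20


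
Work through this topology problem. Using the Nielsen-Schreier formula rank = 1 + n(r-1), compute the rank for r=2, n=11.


Nielsen-Schreier: an index-n subgroup of F_r is free of rank 1 + n(r-1).
Equivalently: chi(cover) = n*chi(base); chi(vee_r S^1) = 1 - 2 = -1.
chi(E) = 11*(-1) = -11; rank = 1 - chi(E) = 1 - (-11) = 12.
rank = 1 + 11*(2-1) = 1 + 11 = 12

12


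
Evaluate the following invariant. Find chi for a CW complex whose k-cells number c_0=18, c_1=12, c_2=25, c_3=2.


chi = sum_k (-1)^k c_k.
= (-1)^0*18 + (-1)^1*12 + (-1)^2*25 + (-1)^3*2
= (18) + (-12) + (25) + (-2)
= 29

29


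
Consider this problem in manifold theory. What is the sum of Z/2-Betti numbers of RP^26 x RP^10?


dim H^*(RP^n; Z/2) = n+1 (one Z/2 in each degree 0..n).
Total Betti number is multiplicative.
Total = (26+1) * (10+1) = 27 * 11 = 297

297


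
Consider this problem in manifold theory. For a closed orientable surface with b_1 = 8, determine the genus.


For a closed orientable surface: b_1 = 2g.
8 = 2g
g = 8 / 2 = 4

4


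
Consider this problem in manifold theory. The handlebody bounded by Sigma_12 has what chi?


A genus-g handlebody deformation retracts to a wedge of g circles.
chi(vee_g S^1) = 1 - g.
chi(H_12) = 1 - 12 = -11

-11


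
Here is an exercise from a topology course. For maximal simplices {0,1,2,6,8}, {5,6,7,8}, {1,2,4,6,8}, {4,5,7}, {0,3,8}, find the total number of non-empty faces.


Each maximal simplex on m vertices has 2^m - 1 nonempty faces.
Take the union (dedupe shared faces).
Total distinct faces = 66

66


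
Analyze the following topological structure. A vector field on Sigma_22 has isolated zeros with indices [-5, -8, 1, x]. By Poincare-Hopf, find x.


Poincare-Hopf: sum of indices = chi(M).
chi(Sigma_22) = 2 - 2*22 = -42.
Sum of known indices = -12.
x = chi - (sum known) = -42 - (-12) = -30

-30


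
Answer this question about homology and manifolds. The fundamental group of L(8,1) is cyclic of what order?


pi_1(L(p,q)) = Z/pZ for any q coprime to p.
|pi_1(L(8,1))| = 8

8


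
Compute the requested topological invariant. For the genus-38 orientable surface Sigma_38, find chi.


For a closed orientable surface of genus g: chi = 2 - 2g.
Here g = 38.
chi = 2 - 2*38 = 2 - 76 = -74

-74


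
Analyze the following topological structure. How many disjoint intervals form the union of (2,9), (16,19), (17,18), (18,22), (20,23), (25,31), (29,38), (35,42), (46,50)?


Sort and merge overlapping open intervals.
Merged: (2,9), (16,23), (25,42), (46,50).
Number of components = 4

4


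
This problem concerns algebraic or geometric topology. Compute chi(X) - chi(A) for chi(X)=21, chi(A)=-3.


Relative Euler characteristic: chi(X, A) = chi(X) - chi(A).
= 21 - (-3) = 24

24


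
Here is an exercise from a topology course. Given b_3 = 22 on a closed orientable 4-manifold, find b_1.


Poincare duality for closed orientable n-manifolds: b_k = b_{n-k}.
Here n = 4, so b_1 = b_3 = 22

22


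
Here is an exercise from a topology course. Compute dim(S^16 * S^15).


Join of spheres: S^m * S^n = S^{m+n+1}.
dim = 16 + 15 + 1 = 32

32


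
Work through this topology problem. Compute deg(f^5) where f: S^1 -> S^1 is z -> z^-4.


deg(f) = -4. Degree is multiplicative: deg(f^5) = (deg f)^5.
deg(f^5) = (-4)^5 = -1024

-1024


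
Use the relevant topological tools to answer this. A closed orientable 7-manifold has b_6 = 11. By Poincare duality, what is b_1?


Poincare duality for closed orientable n-manifolds: b_k = b_{n-k}.
Here n = 7, so b_1 = b_6 = 11

11


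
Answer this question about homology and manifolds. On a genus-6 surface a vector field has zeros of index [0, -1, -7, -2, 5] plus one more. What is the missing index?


Poincare-Hopf: sum of indices = chi(M).
chi(Sigma_6) = 2 - 2*6 = -10.
Sum of known indices = -5.
x = chi - (sum known) = -10 - (-5) = -5

-5


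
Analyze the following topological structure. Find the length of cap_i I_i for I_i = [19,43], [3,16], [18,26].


Intersection = [max(a_i), min(b_i)] = [19, 16].
Since 19 > 16, the intersection is empty.
Length = 0

0


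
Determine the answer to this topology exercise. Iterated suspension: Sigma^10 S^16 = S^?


Each suspension raises dimension by 1: Sigma S^n = S^{n+1}.
Sigma^10 S^16 = S^{16+10} = S^26

26


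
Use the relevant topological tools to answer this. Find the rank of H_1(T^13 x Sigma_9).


pi_1(A x B) = pi_1(A) x pi_1(B); rank of abelianization = b_1.
b_1(T^13) = 13, b_1(Sigma_9) = 2*9 = 18.
b_1(product) = 13 + 18 = 31

31


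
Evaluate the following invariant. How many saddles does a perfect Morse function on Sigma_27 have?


A perfect Morse function has m_k = b_k.
For Sigma_27: b_0=1, b_1=2g=54, b_2=1.
Saddles m_1 = 2g = 54

54


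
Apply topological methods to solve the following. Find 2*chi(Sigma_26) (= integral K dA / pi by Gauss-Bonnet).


Gauss-Bonnet: integral K dA = 2*pi*chi(M).
chi(Sigma_26) = 2 - 2*26 = -50.
(integral K dA)/pi = 2*chi = 2*(-50) = -100

-100


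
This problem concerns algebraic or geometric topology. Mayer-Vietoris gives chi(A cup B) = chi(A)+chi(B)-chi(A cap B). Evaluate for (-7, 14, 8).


chi(A cup B) = chi(A) + chi(B) - chi(A cap B)
= -7 + (14) - (8)
= -1

-1


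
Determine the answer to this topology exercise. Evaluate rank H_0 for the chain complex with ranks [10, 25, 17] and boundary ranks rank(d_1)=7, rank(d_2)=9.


rank H_k = rank(ker d_k) - rank(im d_{k+1}).
rank(ker d_0) = rank(C_0) - rank(d_0) = 10 - 0 = 10.
rank(im d_{0+1}) = 7.
rank H_0 = 10 - 7 = 3

3


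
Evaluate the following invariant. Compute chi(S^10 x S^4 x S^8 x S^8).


chi is multiplicative: chi(X x Y) = chi(X) chi(Y).
Each even-dim sphere has chi = 2. There are 4 factors.
chi = 2^4 = 16

16


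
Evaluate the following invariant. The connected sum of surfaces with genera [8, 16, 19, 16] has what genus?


Genus is additive under connected sum of orientable surfaces.
g = 8 + 16 + 19 + 16 = 59

59


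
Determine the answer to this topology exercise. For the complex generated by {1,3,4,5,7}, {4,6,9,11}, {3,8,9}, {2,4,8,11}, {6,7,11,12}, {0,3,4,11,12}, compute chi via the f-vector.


Enumerate all faces; f-vector: f_0=12, f_1=36, f_2=33, f_3=13, f_4=2.
chi = sum (-1)^k f_k = -2

-2


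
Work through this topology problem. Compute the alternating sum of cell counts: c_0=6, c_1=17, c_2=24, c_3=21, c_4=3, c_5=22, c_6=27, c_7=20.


chi = sum_k (-1)^k c_k.
= (-1)^0*6 + (-1)^1*17 + (-1)^2*24 + (-1)^3*21 + (-1)^4*3 + (-1)^5*22 + (-1)^6*27 + (-1)^7*20
= (6) + (-17) + (24) + (-21) + (3) + (-22) + (27) + (-20)
= -20

-20


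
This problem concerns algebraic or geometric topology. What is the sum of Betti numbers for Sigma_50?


For Sigma_50: b_0 = 1, b_1 = 2g = 100, b_2 = 1.
Total = 1 + 100 + 1 = 102

102


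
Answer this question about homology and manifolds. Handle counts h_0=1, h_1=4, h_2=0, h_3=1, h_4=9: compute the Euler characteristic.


Handles of index k contribute (-1)^k to chi (same as CW cells).
chi = (1) + (-4) + (0) + (-1) + (9) = 5

5


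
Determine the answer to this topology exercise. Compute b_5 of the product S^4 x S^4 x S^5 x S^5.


Each S^d has Poincare polynomial 1 + t^d.
The product S^4 x S^4 x S^5 x S^5 has Poincare polynomial prod(1+t^d_i).
Expanding: b_0=1, b_4=2, b_5=2, b_8=1, b_9=4, b_10=1, b_13=2, b_14=2, b_18=1.
b_5 = 2

2


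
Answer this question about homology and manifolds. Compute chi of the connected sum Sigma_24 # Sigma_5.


chi(Sigma_24) = 2 - 2*24 = -46
chi(Sigma_5) = 2 - 2*5 = -8
For surfaces: chi(A#B) = chi(A) + chi(B) - 2.
chi = -46 + -8 - 2 = -56

-56


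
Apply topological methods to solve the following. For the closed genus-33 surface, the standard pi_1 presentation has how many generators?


Standard presentation: pi_1(Sigma_g) = <a_1,b_1,...,a_g,b_g | [a_1,b_1]...[a_g,b_g] = 1>.
Number of generators = 2g = 2*33 = 66

66


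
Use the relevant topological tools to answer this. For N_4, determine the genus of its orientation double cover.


chi(N_4) = 2 - 4 = -2.
Double cover: chi(Sigma_g) = 2 * chi(N_4) = 2*(-2) = -4.
2 - 2g = -4, so g = (2 - (-4))/2 = 6/2 = 3

3


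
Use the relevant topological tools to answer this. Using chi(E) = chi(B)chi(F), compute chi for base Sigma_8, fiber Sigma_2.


For a fiber bundle F -> E -> B (with CW structure): chi(E) = chi(B) * chi(F).
chi(Sigma_8) = -14, chi(Sigma_2) = -2.
chi(E) = (-14) * (-2) = 28

28


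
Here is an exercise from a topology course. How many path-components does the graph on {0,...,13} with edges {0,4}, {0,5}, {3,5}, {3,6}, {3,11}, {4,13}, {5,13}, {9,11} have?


Run DFS/union-find over 14 vertices.
V = 14, E = 8.
Number of components = 7

7


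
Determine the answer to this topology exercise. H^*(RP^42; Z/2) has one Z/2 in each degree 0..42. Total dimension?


H^k(RP^42; Z/2) = Z/2 for each 0 <= k <= 42.
Total dimension = 42 + 1 = 43

43


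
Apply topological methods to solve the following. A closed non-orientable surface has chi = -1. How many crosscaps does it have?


chi = 2 - k for closed non-orientable surfaces with k crosscaps.
-1 = 2 - k
k = 2 - (-1) = 3

3


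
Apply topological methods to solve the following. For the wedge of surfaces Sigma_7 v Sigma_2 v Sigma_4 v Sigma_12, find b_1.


For a wedge X v Y: reduced H_k(X v Y) = H_k(X) + H_k(Y).
Each Sigma_g contributes b_1 = 2g.
b_1 = 14 + 4 + 8 + 24 = 50

50


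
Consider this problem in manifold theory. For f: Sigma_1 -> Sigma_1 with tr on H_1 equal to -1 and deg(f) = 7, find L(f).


L(f) = tr(f_0*) - tr(f_1*) + tr(f_2*).
= 1 - (-1) + (7)
= 9

9


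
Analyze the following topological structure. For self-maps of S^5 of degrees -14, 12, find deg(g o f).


Degree is multiplicative under composition: deg(g o f) = deg(g) * deg(f).
= 12 * -14 = -168

-168


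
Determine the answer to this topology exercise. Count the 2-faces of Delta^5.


Delta^5 has 5+1 vertices. A 2-face is a choice of 2+1 vertices.
f_2 = C(5+1, 2+1) = C(6,3) = 20

20


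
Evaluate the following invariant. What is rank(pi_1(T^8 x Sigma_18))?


pi_1(A x B) = pi_1(A) x pi_1(B); rank of abelianization = b_1.
b_1(T^8) = 8, b_1(Sigma_18) = 2*18 = 36.
b_1(product) = 8 + 36 = 44

44


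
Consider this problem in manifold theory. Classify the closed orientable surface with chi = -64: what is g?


chi = 2 - 2g for closed orientable surfaces.
-64 = 2 - 2g
2g = 2 - (-64) = 66
g = 33

33


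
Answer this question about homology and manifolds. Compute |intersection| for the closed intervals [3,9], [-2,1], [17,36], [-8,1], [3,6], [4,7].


Intersection = [max(a_i), min(b_i)] = [17, 1].
Since 17 > 1, the intersection is empty.
Length = 0

0


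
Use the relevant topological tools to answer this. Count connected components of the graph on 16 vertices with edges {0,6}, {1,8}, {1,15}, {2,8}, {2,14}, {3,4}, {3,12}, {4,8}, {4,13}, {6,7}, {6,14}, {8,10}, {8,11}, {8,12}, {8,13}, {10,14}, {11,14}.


Run DFS/union-find over 16 vertices.
V = 16, E = 17.
Number of components = 3

3


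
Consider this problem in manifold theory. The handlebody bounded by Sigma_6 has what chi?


A genus-g handlebody deformation retracts to a wedge of g circles.
chi(vee_g S^1) = 1 - g.
chi(H_6) = 1 - 6 = -5

-5


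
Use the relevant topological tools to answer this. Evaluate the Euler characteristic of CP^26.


CP^26 has one cell in each even dimension 0, 2, ..., 2*26 (26+1 cells total).
All cells are even-dimensional, so chi = number of cells.
chi = 26 + 1 = 27

27


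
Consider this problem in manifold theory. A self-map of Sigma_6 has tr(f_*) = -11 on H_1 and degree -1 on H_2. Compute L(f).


L(f) = tr(f_0*) - tr(f_1*) + tr(f_2*).
= 1 - (-11) + (-1)
= 11

11


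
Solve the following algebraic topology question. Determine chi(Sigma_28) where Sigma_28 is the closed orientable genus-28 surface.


For a closed orientable surface of genus g: chi = 2 - 2g.
Here g = 28.
chi = 2 - 2*28 = 2 - 56 = -54

-54


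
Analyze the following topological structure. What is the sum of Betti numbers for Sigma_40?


For Sigma_40: b_0 = 1, b_1 = 2g = 80, b_2 = 1.
Total = 1 + 80 + 1 = 82

82


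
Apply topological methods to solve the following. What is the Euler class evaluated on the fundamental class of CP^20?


For any closed oriented manifold, <e(TM),[M]> = chi(M).
chi(CP^20) = 20+1 = 21

21


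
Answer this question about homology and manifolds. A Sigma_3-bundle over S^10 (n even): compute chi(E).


chi(S^10) = 2 (n even), chi(Sigma_3) = 2 - 2*3 = -4.
chi(E) = 2 * (-4) = -8

-8


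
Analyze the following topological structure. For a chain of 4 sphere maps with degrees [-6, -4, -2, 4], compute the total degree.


Degree is multiplicative: deg(composition) = product of degrees.
= (-6) * (-4) * (-2) * (4) = -192

-192


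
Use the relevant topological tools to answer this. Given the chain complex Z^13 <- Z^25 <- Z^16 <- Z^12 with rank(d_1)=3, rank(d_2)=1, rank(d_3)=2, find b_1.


rank H_k = rank(ker d_k) - rank(im d_{k+1}).
rank(ker d_1) = rank(C_1) - rank(d_1) = 25 - 3 = 22.
rank(im d_{1+1}) = 1.
rank H_1 = 22 - 1 = 21

21


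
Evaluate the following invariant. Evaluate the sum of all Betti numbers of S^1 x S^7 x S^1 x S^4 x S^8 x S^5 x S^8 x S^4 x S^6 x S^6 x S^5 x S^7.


Total Betti number is multiplicative under products.
Each S^d (d>=1) has total Betti number 2.
There are 12 sphere factors.
Total = 2^12 = 4096

4096


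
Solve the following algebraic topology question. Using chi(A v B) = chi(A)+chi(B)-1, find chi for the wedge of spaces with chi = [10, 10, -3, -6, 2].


chi(A v B) = chi(A) + chi(B) - 1 (one point identified).
For 5 spaces: chi = (sum chi_i) - (5 - 1).
sum = 13; chi = 13 - 4 = 9

9
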